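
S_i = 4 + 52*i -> [4, 56, 108, 160, 212]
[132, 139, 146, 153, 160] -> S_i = 132 + 7*i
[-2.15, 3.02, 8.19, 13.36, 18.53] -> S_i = -2.15 + 5.17*i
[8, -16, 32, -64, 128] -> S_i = 8*-2^i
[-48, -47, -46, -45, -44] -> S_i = -48 + 1*i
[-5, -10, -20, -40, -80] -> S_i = -5*2^i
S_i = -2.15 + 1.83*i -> [-2.15, -0.32, 1.51, 3.34, 5.17]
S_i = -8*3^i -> [-8, -24, -72, -216, -648]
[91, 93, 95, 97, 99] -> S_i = 91 + 2*i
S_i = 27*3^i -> [27, 81, 243, 729, 2187]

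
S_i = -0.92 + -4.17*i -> [-0.92, -5.09, -9.26, -13.43, -17.6]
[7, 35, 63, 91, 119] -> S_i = 7 + 28*i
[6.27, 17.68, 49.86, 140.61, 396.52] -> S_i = 6.27*2.82^i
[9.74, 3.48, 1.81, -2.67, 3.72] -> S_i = Random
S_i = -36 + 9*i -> [-36, -27, -18, -9, 0]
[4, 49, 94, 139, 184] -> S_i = 4 + 45*i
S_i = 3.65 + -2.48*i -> [3.65, 1.17, -1.31, -3.79, -6.27]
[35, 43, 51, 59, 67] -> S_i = 35 + 8*i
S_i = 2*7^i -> [2, 14, 98, 686, 4802]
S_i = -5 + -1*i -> [-5, -6, -7, -8, -9]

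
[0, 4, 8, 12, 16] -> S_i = 0 + 4*i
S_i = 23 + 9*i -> [23, 32, 41, 50, 59]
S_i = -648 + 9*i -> [-648, -639, -630, -621, -612]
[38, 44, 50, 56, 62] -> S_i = 38 + 6*i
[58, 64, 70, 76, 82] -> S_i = 58 + 6*i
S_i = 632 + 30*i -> [632, 662, 692, 722, 752]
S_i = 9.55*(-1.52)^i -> [9.55, -14.52, 22.06, -33.54, 50.98]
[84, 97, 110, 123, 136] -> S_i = 84 + 13*i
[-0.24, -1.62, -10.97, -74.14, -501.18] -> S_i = -0.24*6.76^i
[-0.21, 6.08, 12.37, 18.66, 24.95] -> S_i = -0.21 + 6.29*i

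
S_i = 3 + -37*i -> [3, -34, -71, -108, -145]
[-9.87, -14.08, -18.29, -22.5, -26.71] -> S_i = -9.87 + -4.21*i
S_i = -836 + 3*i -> [-836, -833, -830, -827, -824]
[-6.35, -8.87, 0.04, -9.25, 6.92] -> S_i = Random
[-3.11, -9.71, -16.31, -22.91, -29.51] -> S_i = -3.11 + -6.60*i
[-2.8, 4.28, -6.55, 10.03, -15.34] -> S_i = -2.80*(-1.53)^i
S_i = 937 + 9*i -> [937, 946, 955, 964, 973]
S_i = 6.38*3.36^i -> [6.38, 21.44, 72.03, 242.01, 813.16]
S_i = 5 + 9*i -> [5, 14, 23, 32, 41]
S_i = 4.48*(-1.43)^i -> [4.48, -6.41, 9.16, -13.1, 18.73]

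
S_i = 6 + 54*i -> [6, 60, 114, 168, 222]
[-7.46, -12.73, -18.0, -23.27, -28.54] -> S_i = -7.46 + -5.27*i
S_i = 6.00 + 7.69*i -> [6.0, 13.69, 21.38, 29.07, 36.76]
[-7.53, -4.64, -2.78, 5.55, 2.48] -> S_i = Random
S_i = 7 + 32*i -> [7, 39, 71, 103, 135]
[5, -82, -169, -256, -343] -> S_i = 5 + -87*i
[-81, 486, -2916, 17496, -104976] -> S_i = -81*-6^i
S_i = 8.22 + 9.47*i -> [8.22, 17.69, 27.16, 36.63, 46.1]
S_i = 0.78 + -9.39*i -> [0.78, -8.61, -18.0, -27.39, -36.78]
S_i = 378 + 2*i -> [378, 380, 382, 384, 386]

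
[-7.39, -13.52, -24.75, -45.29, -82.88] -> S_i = -7.39*1.83^i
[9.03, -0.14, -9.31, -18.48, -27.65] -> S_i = 9.03 + -9.17*i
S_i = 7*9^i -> [7, 63, 567, 5103, 45927]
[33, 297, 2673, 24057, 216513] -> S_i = 33*9^i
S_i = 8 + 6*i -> [8, 14, 20, 26, 32]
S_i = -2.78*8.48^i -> [-2.78, -23.57, -199.91, -1695.24, -14375.67]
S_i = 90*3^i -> [90, 270, 810, 2430, 7290]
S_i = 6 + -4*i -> [6, 2, -2, -6, -10]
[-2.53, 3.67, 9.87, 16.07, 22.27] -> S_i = -2.53 + 6.20*i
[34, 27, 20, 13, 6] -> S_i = 34 + -7*i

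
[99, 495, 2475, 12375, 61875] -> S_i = 99*5^i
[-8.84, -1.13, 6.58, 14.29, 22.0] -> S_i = -8.84 + 7.71*i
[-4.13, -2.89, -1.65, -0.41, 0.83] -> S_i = -4.13 + 1.24*i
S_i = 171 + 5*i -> [171, 176, 181, 186, 191]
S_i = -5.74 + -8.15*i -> [-5.74, -13.89, -22.04, -30.19, -38.34]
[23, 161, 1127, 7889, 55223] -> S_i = 23*7^i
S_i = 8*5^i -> [8, 40, 200, 1000, 5000]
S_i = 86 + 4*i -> [86, 90, 94, 98, 102]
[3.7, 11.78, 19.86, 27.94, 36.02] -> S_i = 3.70 + 8.08*i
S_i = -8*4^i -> [-8, -32, -128, -512, -2048]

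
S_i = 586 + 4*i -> [586, 590, 594, 598, 602]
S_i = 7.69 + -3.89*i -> [7.69, 3.8, -0.09, -3.98, -7.87]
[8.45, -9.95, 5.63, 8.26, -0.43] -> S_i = Random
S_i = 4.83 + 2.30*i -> [4.83, 7.13, 9.43, 11.73, 14.03]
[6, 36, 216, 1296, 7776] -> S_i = 6*6^i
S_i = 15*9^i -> [15, 135, 1215, 10935, 98415]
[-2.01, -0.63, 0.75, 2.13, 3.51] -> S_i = -2.01 + 1.38*i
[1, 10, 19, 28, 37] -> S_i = 1 + 9*i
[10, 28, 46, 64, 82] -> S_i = 10 + 18*i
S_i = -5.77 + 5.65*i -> [-5.77, -0.12, 5.53, 11.18, 16.83]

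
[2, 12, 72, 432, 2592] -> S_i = 2*6^i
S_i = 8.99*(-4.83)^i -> [8.99, -43.42, 209.73, -1012.98, 4892.7]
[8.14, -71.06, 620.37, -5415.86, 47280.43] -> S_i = 8.14*(-8.73)^i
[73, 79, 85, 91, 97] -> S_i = 73 + 6*i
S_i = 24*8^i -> [24, 192, 1536, 12288, 98304]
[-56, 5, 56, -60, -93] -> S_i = Random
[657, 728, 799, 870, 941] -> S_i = 657 + 71*i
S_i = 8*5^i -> [8, 40, 200, 1000, 5000]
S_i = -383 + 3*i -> [-383, -380, -377, -374, -371]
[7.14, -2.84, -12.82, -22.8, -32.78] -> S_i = 7.14 + -9.98*i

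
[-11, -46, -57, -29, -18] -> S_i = Random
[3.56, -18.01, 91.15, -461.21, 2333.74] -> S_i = 3.56*(-5.06)^i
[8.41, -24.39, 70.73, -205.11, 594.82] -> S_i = 8.41*(-2.90)^i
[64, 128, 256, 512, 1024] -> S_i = 64*2^i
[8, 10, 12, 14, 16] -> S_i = 8 + 2*i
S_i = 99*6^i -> [99, 594, 3564, 21384, 128304]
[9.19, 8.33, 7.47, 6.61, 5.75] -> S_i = 9.19 + -0.86*i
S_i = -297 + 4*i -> [-297, -293, -289, -285, -281]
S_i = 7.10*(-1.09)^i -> [7.1, -7.74, 8.44, -9.19, 10.02]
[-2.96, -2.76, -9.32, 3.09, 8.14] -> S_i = Random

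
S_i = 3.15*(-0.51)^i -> [3.15, -1.61, 0.82, -0.42, 0.21]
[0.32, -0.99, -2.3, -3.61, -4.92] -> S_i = 0.32 + -1.31*i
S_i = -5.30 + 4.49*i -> [-5.3, -0.81, 3.68, 8.17, 12.66]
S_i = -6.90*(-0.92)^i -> [-6.9, 6.35, -5.84, 5.37, -4.94]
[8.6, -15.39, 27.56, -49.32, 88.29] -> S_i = 8.60*(-1.79)^i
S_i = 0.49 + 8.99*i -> [0.49, 9.48, 18.47, 27.46, 36.45]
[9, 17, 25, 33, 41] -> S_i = 9 + 8*i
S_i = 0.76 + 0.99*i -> [0.76, 1.75, 2.74, 3.73, 4.72]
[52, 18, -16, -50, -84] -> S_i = 52 + -34*i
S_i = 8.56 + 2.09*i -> [8.56, 10.65, 12.74, 14.83, 16.92]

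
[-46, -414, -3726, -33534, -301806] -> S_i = -46*9^i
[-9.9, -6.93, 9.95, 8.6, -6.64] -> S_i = Random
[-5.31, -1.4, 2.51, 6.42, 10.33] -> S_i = -5.31 + 3.91*i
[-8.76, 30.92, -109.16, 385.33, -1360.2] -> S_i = -8.76*(-3.53)^i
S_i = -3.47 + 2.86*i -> [-3.47, -0.61, 2.25, 5.11, 7.97]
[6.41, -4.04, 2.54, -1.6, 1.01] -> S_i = 6.41*(-0.63)^i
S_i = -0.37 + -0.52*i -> [-0.37, -0.89, -1.41, -1.93, -2.45]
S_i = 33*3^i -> [33, 99, 297, 891, 2673]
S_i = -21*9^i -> [-21, -189, -1701, -15309, -137781]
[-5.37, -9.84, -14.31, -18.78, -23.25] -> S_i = -5.37 + -4.47*i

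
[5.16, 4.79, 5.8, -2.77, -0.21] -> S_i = Random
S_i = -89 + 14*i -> [-89, -75, -61, -47, -33]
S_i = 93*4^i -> [93, 372, 1488, 5952, 23808]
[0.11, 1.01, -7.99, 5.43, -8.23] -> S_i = Random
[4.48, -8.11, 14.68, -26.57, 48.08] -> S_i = 4.48*(-1.81)^i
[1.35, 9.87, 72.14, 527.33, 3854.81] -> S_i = 1.35*7.31^i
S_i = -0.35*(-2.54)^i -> [-0.35, 0.89, -2.26, 5.74, -14.57]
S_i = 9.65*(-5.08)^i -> [9.65, -49.02, 249.03, -1265.08, 6426.61]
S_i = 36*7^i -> [36, 252, 1764, 12348, 86436]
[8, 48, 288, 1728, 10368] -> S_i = 8*6^i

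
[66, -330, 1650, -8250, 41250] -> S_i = 66*-5^i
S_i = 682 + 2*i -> [682, 684, 686, 688, 690]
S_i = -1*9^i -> [-1, -9, -81, -729, -6561]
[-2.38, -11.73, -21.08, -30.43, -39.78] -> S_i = -2.38 + -9.35*i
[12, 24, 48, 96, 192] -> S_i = 12*2^i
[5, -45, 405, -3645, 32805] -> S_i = 5*-9^i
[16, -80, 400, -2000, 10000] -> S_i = 16*-5^i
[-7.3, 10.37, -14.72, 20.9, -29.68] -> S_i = -7.30*(-1.42)^i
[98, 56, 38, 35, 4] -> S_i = Random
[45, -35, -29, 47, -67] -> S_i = Random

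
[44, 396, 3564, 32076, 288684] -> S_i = 44*9^i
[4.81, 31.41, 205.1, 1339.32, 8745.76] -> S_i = 4.81*6.53^i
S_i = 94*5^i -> [94, 470, 2350, 11750, 58750]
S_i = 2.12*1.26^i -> [2.12, 2.67, 3.37, 4.24, 5.34]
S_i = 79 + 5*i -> [79, 84, 89, 94, 99]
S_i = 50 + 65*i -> [50, 115, 180, 245, 310]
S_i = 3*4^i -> [3, 12, 48, 192, 768]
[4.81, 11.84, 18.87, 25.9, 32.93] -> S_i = 4.81 + 7.03*i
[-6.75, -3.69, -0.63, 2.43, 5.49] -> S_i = -6.75 + 3.06*i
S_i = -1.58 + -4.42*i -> [-1.58, -6.0, -10.42, -14.84, -19.26]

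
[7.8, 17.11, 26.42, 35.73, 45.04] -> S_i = 7.80 + 9.31*i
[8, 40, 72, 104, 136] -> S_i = 8 + 32*i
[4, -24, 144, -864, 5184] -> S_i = 4*-6^i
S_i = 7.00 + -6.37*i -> [7.0, 0.63, -5.74, -12.11, -18.48]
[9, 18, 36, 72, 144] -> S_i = 9*2^i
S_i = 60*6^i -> [60, 360, 2160, 12960, 77760]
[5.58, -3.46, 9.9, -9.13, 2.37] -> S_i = Random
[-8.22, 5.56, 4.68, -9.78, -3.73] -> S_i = Random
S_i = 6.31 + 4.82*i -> [6.31, 11.13, 15.95, 20.77, 25.59]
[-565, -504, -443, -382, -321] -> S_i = -565 + 61*i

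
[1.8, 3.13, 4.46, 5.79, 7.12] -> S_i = 1.80 + 1.33*i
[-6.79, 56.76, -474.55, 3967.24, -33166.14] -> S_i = -6.79*(-8.36)^i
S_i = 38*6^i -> [38, 228, 1368, 8208, 49248]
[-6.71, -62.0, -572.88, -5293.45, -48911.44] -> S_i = -6.71*9.24^i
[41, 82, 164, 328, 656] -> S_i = 41*2^i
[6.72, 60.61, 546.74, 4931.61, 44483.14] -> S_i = 6.72*9.02^i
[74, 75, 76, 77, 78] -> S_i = 74 + 1*i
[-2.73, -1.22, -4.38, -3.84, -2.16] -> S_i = Random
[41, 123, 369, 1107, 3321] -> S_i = 41*3^i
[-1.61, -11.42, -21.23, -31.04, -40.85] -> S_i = -1.61 + -9.81*i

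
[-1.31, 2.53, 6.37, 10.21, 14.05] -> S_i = -1.31 + 3.84*i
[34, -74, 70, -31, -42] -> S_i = Random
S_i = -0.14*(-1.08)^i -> [-0.14, 0.15, -0.16, 0.18, -0.19]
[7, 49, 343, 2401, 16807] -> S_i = 7*7^i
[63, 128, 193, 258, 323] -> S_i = 63 + 65*i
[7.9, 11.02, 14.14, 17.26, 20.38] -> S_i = 7.90 + 3.12*i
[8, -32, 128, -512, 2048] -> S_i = 8*-4^i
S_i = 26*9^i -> [26, 234, 2106, 18954, 170586]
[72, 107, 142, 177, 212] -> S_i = 72 + 35*i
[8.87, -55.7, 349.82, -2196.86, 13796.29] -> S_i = 8.87*(-6.28)^i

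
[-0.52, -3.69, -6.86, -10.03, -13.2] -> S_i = -0.52 + -3.17*i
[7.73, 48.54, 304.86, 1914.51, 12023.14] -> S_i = 7.73*6.28^i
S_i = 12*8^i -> [12, 96, 768, 6144, 49152]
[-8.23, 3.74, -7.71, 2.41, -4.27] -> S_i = Random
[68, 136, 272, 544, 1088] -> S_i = 68*2^i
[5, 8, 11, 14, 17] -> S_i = 5 + 3*i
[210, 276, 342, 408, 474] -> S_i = 210 + 66*i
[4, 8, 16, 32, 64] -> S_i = 4*2^i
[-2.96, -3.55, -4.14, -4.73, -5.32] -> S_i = -2.96 + -0.59*i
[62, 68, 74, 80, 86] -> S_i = 62 + 6*i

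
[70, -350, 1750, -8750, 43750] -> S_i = 70*-5^i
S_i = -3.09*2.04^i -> [-3.09, -6.3, -12.86, -26.23, -53.52]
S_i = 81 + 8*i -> [81, 89, 97, 105, 113]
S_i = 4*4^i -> [4, 16, 64, 256, 1024]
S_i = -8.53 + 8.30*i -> [-8.53, -0.23, 8.07, 16.37, 24.67]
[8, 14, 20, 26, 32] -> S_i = 8 + 6*i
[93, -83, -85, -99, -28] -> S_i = Random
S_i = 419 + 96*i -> [419, 515, 611, 707, 803]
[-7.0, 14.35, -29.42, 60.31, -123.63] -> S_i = -7.00*(-2.05)^i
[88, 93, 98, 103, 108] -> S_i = 88 + 5*i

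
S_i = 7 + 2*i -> [7, 9, 11, 13, 15]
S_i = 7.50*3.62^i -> [7.5, 27.15, 98.28, 355.78, 1287.94]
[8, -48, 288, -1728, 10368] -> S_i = 8*-6^i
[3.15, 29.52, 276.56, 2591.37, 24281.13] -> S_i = 3.15*9.37^i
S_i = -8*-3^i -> [-8, 24, -72, 216, -648]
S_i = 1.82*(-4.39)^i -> [1.82, -7.99, 35.08, -153.98, 675.97]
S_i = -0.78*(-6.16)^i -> [-0.78, 4.8, -29.6, 182.32, -1123.1]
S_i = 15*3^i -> [15, 45, 135, 405, 1215]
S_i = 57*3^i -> [57, 171, 513, 1539, 4617]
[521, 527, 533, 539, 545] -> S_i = 521 + 6*i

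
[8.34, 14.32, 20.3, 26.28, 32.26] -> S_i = 8.34 + 5.98*i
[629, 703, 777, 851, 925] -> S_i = 629 + 74*i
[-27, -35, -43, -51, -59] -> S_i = -27 + -8*i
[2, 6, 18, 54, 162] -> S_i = 2*3^i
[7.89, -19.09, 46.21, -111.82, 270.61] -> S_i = 7.89*(-2.42)^i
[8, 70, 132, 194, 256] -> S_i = 8 + 62*i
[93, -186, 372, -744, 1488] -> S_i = 93*-2^i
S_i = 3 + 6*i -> [3, 9, 15, 21, 27]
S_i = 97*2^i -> [97, 194, 388, 776, 1552]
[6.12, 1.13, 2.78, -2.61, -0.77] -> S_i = Random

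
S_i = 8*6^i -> [8, 48, 288, 1728, 10368]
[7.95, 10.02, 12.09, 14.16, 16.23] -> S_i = 7.95 + 2.07*i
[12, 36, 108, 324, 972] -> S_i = 12*3^i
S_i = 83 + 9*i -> [83, 92, 101, 110, 119]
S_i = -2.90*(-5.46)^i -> [-2.9, 15.83, -86.45, 472.04, -2577.32]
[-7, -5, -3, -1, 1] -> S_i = -7 + 2*i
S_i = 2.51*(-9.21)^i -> [2.51, -23.12, 212.91, -1960.89, 18059.77]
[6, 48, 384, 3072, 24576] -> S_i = 6*8^i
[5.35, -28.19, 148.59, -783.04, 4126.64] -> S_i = 5.35*(-5.27)^i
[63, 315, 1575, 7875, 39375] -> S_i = 63*5^i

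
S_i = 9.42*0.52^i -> [9.42, 4.9, 2.55, 1.32, 0.69]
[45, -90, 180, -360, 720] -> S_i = 45*-2^i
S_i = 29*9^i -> [29, 261, 2349, 21141, 190269]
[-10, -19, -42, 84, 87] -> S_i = Random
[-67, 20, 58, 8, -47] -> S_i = Random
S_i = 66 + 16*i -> [66, 82, 98, 114, 130]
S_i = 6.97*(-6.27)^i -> [6.97, -43.7, 274.01, -1718.05, 10772.16]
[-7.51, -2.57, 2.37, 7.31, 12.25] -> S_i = -7.51 + 4.94*i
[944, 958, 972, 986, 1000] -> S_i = 944 + 14*i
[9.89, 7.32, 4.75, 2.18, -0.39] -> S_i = 9.89 + -2.57*i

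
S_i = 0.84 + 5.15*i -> [0.84, 5.99, 11.14, 16.29, 21.44]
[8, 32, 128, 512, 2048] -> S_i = 8*4^i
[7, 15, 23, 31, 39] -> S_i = 7 + 8*i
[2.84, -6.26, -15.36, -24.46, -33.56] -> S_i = 2.84 + -9.10*i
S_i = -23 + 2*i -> [-23, -21, -19, -17, -15]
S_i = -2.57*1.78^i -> [-2.57, -4.57, -8.14, -14.49, -25.8]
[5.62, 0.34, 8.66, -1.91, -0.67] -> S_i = Random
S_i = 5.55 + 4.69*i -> [5.55, 10.24, 14.93, 19.62, 24.31]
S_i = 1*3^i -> [1, 3, 9, 27, 81]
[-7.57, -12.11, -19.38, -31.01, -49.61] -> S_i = -7.57*1.60^i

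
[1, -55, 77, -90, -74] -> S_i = Random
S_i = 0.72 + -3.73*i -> [0.72, -3.01, -6.74, -10.47, -14.2]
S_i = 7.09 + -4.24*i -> [7.09, 2.85, -1.39, -5.63, -9.87]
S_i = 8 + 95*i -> [8, 103, 198, 293, 388]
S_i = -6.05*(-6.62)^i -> [-6.05, 40.05, -265.14, 1755.21, -11619.5]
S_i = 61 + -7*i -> [61, 54, 47, 40, 33]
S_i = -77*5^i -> [-77, -385, -1925, -9625, -48125]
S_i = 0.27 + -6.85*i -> [0.27, -6.58, -13.43, -20.28, -27.13]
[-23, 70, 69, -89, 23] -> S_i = Random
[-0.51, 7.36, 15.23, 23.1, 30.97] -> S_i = -0.51 + 7.87*i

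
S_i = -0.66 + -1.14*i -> [-0.66, -1.8, -2.94, -4.08, -5.22]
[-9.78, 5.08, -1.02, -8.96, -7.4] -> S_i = Random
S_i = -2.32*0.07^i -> [-2.32, -0.16, -0.01, -0.0, -0.0]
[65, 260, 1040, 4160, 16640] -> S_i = 65*4^i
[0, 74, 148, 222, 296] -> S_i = 0 + 74*i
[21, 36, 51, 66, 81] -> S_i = 21 + 15*i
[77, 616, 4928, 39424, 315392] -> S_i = 77*8^i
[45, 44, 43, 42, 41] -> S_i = 45 + -1*i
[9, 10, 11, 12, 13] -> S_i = 9 + 1*i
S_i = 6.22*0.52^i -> [6.22, 3.23, 1.68, 0.87, 0.45]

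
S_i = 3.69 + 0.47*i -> [3.69, 4.16, 4.63, 5.1, 5.57]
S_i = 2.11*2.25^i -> [2.11, 4.75, 10.68, 24.03, 54.08]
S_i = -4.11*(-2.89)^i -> [-4.11, 11.88, -34.33, 99.21, -286.7]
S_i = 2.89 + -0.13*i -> [2.89, 2.76, 2.63, 2.5, 2.37]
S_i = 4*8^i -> [4, 32, 256, 2048, 16384]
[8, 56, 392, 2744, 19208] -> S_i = 8*7^i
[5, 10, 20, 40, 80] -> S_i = 5*2^i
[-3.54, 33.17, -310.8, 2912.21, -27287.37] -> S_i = -3.54*(-9.37)^i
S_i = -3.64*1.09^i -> [-3.64, -3.97, -4.32, -4.71, -5.14]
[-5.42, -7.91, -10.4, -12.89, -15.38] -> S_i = -5.42 + -2.49*i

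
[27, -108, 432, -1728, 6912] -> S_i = 27*-4^i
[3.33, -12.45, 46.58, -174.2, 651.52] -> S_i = 3.33*(-3.74)^i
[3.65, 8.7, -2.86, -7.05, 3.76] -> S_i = Random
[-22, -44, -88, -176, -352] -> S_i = -22*2^i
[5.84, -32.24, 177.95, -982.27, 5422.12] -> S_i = 5.84*(-5.52)^i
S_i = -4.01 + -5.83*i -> [-4.01, -9.84, -15.67, -21.5, -27.33]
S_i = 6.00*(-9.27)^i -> [6.0, -55.62, 515.6, -4779.59, 44306.78]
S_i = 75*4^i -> [75, 300, 1200, 4800, 19200]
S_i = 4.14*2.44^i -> [4.14, 10.1, 24.65, 60.14, 146.74]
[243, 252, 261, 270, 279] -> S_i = 243 + 9*i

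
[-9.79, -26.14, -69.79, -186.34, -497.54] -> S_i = -9.79*2.67^i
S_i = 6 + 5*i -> [6, 11, 16, 21, 26]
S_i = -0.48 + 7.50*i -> [-0.48, 7.02, 14.52, 22.02, 29.52]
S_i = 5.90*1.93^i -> [5.9, 11.39, 21.98, 42.42, 81.86]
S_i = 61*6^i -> [61, 366, 2196, 13176, 79056]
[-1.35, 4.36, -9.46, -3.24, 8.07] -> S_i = Random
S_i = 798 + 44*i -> [798, 842, 886, 930, 974]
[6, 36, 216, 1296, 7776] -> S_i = 6*6^i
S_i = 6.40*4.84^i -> [6.4, 30.98, 149.92, 725.63, 3512.06]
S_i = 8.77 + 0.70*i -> [8.77, 9.47, 10.17, 10.87, 11.57]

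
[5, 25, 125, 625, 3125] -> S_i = 5*5^i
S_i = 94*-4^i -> [94, -376, 1504, -6016, 24064]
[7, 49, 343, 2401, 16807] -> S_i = 7*7^i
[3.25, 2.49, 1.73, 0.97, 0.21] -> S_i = 3.25 + -0.76*i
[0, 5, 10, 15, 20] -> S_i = 0 + 5*i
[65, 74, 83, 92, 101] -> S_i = 65 + 9*i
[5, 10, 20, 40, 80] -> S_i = 5*2^i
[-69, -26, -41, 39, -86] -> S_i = Random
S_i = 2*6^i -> [2, 12, 72, 432, 2592]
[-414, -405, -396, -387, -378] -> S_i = -414 + 9*i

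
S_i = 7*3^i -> [7, 21, 63, 189, 567]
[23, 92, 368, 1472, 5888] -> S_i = 23*4^i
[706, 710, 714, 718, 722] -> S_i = 706 + 4*i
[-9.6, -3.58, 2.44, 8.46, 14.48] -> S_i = -9.60 + 6.02*i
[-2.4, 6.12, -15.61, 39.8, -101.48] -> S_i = -2.40*(-2.55)^i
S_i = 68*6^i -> [68, 408, 2448, 14688, 88128]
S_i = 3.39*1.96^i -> [3.39, 6.64, 13.02, 25.53, 50.03]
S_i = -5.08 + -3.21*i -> [-5.08, -8.29, -11.5, -14.71, -17.92]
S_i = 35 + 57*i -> [35, 92, 149, 206, 263]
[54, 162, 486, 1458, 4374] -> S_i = 54*3^i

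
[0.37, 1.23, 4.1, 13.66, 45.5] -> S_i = 0.37*3.33^i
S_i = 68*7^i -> [68, 476, 3332, 23324, 163268]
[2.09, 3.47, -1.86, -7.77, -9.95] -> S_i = Random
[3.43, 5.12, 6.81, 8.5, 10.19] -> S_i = 3.43 + 1.69*i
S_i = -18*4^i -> [-18, -72, -288, -1152, -4608]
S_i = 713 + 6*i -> [713, 719, 725, 731, 737]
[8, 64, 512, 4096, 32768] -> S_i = 8*8^i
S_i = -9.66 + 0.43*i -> [-9.66, -9.23, -8.8, -8.37, -7.94]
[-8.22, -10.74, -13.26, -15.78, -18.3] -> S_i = -8.22 + -2.52*i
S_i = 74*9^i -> [74, 666, 5994, 53946, 485514]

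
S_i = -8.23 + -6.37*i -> [-8.23, -14.6, -20.97, -27.34, -33.71]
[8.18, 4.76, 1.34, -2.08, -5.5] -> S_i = 8.18 + -3.42*i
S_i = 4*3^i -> [4, 12, 36, 108, 324]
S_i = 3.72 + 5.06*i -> [3.72, 8.78, 13.84, 18.9, 23.96]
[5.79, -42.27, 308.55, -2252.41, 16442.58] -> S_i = 5.79*(-7.30)^i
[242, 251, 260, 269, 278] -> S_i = 242 + 9*i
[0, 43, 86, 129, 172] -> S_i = 0 + 43*i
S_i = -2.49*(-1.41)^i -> [-2.49, 3.51, -4.95, 6.98, -9.84]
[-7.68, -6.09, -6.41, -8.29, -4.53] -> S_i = Random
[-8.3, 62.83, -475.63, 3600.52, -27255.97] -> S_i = -8.30*(-7.57)^i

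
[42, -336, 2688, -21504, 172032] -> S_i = 42*-8^i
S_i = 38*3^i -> [38, 114, 342, 1026, 3078]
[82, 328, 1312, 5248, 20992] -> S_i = 82*4^i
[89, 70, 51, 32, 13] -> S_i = 89 + -19*i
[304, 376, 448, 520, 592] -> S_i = 304 + 72*i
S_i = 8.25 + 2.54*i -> [8.25, 10.79, 13.33, 15.87, 18.41]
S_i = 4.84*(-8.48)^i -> [4.84, -41.04, 348.05, -2951.43, 25028.15]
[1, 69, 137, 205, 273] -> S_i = 1 + 68*i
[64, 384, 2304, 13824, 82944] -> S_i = 64*6^i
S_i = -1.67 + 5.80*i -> [-1.67, 4.13, 9.93, 15.73, 21.53]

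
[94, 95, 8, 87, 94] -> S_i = Random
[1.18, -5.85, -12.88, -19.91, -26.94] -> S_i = 1.18 + -7.03*i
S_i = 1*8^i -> [1, 8, 64, 512, 4096]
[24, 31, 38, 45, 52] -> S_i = 24 + 7*i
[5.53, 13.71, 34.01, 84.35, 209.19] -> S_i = 5.53*2.48^i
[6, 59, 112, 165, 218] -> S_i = 6 + 53*i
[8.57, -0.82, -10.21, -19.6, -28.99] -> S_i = 8.57 + -9.39*i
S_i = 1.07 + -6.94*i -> [1.07, -5.87, -12.81, -19.75, -26.69]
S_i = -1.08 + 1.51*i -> [-1.08, 0.43, 1.94, 3.45, 4.96]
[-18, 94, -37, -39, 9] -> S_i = Random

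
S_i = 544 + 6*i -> [544, 550, 556, 562, 568]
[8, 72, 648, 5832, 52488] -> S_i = 8*9^i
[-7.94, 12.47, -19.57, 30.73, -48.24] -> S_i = -7.94*(-1.57)^i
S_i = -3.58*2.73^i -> [-3.58, -9.77, -26.68, -72.84, -198.85]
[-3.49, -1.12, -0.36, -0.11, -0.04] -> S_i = -3.49*0.32^i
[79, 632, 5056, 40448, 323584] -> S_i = 79*8^i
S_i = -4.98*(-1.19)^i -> [-4.98, 5.93, -7.05, 8.39, -9.99]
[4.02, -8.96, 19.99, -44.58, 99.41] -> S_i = 4.02*(-2.23)^i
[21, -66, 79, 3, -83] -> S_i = Random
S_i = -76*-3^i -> [-76, 228, -684, 2052, -6156]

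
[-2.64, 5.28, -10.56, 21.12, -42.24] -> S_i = -2.64*(-2.00)^i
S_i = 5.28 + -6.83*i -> [5.28, -1.55, -8.38, -15.21, -22.04]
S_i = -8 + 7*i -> [-8, -1, 6, 13, 20]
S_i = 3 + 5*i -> [3, 8, 13, 18, 23]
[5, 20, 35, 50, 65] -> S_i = 5 + 15*i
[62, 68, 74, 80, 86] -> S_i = 62 + 6*i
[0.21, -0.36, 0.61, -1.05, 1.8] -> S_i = 0.21*(-1.71)^i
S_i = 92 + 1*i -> [92, 93, 94, 95, 96]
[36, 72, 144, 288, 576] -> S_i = 36*2^i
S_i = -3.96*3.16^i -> [-3.96, -12.51, -39.54, -124.96, -394.86]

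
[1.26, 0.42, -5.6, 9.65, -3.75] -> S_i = Random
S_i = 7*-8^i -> [7, -56, 448, -3584, 28672]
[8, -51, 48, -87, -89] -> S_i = Random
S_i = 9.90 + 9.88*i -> [9.9, 19.78, 29.66, 39.54, 49.42]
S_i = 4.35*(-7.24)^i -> [4.35, -31.49, 228.02, -1650.84, 11952.08]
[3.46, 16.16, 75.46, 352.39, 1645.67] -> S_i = 3.46*4.67^i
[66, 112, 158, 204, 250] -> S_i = 66 + 46*i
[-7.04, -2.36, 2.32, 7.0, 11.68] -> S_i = -7.04 + 4.68*i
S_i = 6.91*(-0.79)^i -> [6.91, -5.46, 4.31, -3.41, 2.69]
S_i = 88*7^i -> [88, 616, 4312, 30184, 211288]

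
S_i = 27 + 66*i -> [27, 93, 159, 225, 291]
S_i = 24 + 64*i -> [24, 88, 152, 216, 280]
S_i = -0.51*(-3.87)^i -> [-0.51, 1.97, -7.64, 29.56, -114.4]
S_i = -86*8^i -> [-86, -688, -5504, -44032, -352256]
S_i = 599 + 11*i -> [599, 610, 621, 632, 643]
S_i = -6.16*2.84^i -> [-6.16, -17.49, -49.68, -141.1, -400.73]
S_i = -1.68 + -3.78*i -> [-1.68, -5.46, -9.24, -13.02, -16.8]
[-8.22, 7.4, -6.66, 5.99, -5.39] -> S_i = -8.22*(-0.90)^i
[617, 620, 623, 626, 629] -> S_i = 617 + 3*i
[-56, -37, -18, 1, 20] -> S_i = -56 + 19*i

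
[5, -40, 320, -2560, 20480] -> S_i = 5*-8^i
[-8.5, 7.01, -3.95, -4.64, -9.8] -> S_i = Random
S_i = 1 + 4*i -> [1, 5, 9, 13, 17]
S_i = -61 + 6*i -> [-61, -55, -49, -43, -37]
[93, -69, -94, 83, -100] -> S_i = Random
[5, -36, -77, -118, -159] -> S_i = 5 + -41*i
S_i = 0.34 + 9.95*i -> [0.34, 10.29, 20.24, 30.19, 40.14]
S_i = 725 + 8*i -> [725, 733, 741, 749, 757]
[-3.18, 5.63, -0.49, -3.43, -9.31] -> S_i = Random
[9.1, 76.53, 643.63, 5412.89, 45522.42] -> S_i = 9.10*8.41^i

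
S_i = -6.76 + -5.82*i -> [-6.76, -12.58, -18.4, -24.22, -30.04]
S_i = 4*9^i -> [4, 36, 324, 2916, 26244]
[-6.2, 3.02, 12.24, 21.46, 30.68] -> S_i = -6.20 + 9.22*i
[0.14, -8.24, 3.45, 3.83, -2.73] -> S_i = Random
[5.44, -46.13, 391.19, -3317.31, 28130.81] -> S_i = 5.44*(-8.48)^i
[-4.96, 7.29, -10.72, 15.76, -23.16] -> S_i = -4.96*(-1.47)^i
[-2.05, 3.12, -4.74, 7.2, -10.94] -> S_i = -2.05*(-1.52)^i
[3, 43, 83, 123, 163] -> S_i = 3 + 40*i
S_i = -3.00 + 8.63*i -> [-3.0, 5.63, 14.26, 22.89, 31.52]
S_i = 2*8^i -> [2, 16, 128, 1024, 8192]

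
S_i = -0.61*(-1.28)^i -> [-0.61, 0.78, -1.0, 1.28, -1.64]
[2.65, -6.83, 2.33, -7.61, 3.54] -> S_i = Random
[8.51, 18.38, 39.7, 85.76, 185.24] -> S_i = 8.51*2.16^i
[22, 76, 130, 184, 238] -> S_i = 22 + 54*i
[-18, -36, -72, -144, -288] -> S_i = -18*2^i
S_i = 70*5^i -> [70, 350, 1750, 8750, 43750]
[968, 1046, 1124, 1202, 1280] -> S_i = 968 + 78*i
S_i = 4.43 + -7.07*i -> [4.43, -2.64, -9.71, -16.78, -23.85]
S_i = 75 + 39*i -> [75, 114, 153, 192, 231]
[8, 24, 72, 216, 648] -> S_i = 8*3^i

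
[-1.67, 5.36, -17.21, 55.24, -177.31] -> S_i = -1.67*(-3.21)^i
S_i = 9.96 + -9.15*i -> [9.96, 0.81, -8.34, -17.49, -26.64]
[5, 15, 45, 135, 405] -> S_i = 5*3^i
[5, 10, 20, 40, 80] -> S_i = 5*2^i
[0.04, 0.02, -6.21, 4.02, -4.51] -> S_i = Random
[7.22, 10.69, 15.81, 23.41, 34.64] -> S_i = 7.22*1.48^i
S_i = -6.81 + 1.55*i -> [-6.81, -5.26, -3.71, -2.16, -0.61]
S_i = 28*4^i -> [28, 112, 448, 1792, 7168]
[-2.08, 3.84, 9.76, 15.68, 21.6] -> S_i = -2.08 + 5.92*i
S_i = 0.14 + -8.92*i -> [0.14, -8.78, -17.7, -26.62, -35.54]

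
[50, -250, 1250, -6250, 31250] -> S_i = 50*-5^i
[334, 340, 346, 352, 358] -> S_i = 334 + 6*i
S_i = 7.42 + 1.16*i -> [7.42, 8.58, 9.74, 10.9, 12.06]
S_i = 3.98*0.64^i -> [3.98, 2.55, 1.63, 1.04, 0.67]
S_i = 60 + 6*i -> [60, 66, 72, 78, 84]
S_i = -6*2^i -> [-6, -12, -24, -48, -96]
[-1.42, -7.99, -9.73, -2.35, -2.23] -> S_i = Random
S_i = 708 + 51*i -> [708, 759, 810, 861, 912]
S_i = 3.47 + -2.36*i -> [3.47, 1.11, -1.25, -3.61, -5.97]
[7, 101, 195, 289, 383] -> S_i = 7 + 94*i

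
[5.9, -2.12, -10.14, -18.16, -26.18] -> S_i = 5.90 + -8.02*i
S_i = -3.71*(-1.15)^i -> [-3.71, 4.27, -4.91, 5.64, -6.49]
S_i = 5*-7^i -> [5, -35, 245, -1715, 12005]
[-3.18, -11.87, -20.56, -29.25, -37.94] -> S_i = -3.18 + -8.69*i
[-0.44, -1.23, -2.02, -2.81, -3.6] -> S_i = -0.44 + -0.79*i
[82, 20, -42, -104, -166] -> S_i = 82 + -62*i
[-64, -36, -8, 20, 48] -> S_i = -64 + 28*i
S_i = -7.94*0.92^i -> [-7.94, -7.3, -6.72, -6.18, -5.69]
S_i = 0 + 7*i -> [0, 7, 14, 21, 28]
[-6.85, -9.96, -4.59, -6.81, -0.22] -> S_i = Random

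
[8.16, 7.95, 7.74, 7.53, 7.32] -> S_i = 8.16 + -0.21*i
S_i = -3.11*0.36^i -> [-3.11, -1.12, -0.4, -0.15, -0.05]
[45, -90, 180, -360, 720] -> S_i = 45*-2^i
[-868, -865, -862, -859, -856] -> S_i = -868 + 3*i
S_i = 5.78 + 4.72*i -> [5.78, 10.5, 15.22, 19.94, 24.66]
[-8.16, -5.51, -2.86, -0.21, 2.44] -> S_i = -8.16 + 2.65*i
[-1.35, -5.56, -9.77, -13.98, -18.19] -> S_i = -1.35 + -4.21*i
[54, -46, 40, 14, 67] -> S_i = Random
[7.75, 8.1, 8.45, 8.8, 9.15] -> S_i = 7.75 + 0.35*i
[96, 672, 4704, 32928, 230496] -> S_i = 96*7^i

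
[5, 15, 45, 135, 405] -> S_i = 5*3^i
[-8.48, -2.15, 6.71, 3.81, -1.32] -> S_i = Random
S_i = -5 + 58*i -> [-5, 53, 111, 169, 227]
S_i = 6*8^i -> [6, 48, 384, 3072, 24576]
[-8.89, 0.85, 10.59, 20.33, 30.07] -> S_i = -8.89 + 9.74*i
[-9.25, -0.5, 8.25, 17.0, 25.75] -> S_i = -9.25 + 8.75*i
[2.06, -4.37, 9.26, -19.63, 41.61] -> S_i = 2.06*(-2.12)^i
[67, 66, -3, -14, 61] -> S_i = Random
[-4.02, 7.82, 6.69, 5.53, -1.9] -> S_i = Random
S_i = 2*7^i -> [2, 14, 98, 686, 4802]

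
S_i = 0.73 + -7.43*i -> [0.73, -6.7, -14.13, -21.56, -28.99]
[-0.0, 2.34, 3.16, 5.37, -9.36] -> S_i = Random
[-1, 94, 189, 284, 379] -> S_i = -1 + 95*i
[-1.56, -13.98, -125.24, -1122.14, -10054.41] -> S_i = -1.56*8.96^i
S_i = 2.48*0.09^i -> [2.48, 0.22, 0.02, 0.0, 0.0]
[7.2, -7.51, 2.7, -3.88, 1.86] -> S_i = Random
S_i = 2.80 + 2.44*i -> [2.8, 5.24, 7.68, 10.12, 12.56]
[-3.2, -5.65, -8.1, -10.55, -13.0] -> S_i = -3.20 + -2.45*i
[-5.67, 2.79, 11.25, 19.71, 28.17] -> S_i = -5.67 + 8.46*i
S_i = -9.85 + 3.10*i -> [-9.85, -6.75, -3.65, -0.55, 2.55]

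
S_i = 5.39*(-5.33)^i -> [5.39, -28.73, 153.12, -816.15, 4350.08]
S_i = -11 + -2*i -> [-11, -13, -15, -17, -19]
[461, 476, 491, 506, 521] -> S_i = 461 + 15*i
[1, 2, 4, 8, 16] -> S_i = 1*2^i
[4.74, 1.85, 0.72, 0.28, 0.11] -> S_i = 4.74*0.39^i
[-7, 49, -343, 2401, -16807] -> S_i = -7*-7^i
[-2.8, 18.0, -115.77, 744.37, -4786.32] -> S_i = -2.80*(-6.43)^i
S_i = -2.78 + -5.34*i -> [-2.78, -8.12, -13.46, -18.8, -24.14]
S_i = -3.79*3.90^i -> [-3.79, -14.78, -57.65, -224.82, -876.79]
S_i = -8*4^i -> [-8, -32, -128, -512, -2048]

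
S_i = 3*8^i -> [3, 24, 192, 1536, 12288]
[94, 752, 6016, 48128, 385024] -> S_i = 94*8^i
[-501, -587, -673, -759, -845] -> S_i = -501 + -86*i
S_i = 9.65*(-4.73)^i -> [9.65, -45.64, 215.9, -1021.2, 4830.28]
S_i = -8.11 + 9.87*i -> [-8.11, 1.76, 11.63, 21.5, 31.37]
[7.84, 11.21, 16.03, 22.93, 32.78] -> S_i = 7.84*1.43^i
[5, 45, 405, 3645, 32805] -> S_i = 5*9^i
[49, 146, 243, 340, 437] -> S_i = 49 + 97*i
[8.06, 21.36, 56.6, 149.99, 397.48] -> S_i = 8.06*2.65^i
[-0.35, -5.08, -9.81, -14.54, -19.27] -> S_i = -0.35 + -4.73*i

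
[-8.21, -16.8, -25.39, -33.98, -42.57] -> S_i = -8.21 + -8.59*i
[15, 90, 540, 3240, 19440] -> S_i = 15*6^i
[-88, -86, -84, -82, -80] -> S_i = -88 + 2*i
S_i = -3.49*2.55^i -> [-3.49, -8.9, -22.69, -57.87, -147.57]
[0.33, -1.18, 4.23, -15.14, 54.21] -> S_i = 0.33*(-3.58)^i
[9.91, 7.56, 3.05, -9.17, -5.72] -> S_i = Random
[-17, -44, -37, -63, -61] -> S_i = Random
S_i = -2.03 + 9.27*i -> [-2.03, 7.24, 16.51, 25.78, 35.05]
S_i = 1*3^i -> [1, 3, 9, 27, 81]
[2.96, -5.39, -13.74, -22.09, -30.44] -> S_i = 2.96 + -8.35*i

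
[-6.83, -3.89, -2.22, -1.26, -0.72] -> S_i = -6.83*0.57^i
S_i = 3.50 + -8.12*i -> [3.5, -4.62, -12.74, -20.86, -28.98]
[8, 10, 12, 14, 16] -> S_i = 8 + 2*i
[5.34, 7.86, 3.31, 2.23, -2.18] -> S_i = Random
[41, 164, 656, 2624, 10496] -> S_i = 41*4^i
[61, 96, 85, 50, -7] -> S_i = Random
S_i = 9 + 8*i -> [9, 17, 25, 33, 41]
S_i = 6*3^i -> [6, 18, 54, 162, 486]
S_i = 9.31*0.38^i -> [9.31, 3.54, 1.34, 0.51, 0.19]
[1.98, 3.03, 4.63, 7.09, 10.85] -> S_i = 1.98*1.53^i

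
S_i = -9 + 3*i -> [-9, -6, -3, 0, 3]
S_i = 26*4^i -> [26, 104, 416, 1664, 6656]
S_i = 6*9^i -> [6, 54, 486, 4374, 39366]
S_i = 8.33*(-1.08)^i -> [8.33, -9.0, 9.72, -10.49, 11.33]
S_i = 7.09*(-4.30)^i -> [7.09, -30.49, 131.09, -563.7, 2423.93]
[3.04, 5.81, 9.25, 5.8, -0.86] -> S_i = Random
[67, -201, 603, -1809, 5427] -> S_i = 67*-3^i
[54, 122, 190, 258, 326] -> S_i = 54 + 68*i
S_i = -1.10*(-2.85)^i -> [-1.1, 3.14, -8.93, 25.46, -72.57]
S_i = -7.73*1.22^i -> [-7.73, -9.43, -11.51, -14.04, -17.12]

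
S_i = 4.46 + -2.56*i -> [4.46, 1.9, -0.66, -3.22, -5.78]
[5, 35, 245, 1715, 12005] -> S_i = 5*7^i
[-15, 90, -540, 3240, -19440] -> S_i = -15*-6^i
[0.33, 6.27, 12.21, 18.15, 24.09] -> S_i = 0.33 + 5.94*i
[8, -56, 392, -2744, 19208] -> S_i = 8*-7^i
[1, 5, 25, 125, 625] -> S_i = 1*5^i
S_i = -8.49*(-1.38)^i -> [-8.49, 11.72, -16.17, 22.31, -30.79]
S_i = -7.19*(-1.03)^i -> [-7.19, 7.41, -7.63, 7.86, -8.09]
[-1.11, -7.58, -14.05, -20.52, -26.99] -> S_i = -1.11 + -6.47*i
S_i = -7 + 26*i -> [-7, 19, 45, 71, 97]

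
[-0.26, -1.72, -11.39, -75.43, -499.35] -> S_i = -0.26*6.62^i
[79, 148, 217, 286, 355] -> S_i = 79 + 69*i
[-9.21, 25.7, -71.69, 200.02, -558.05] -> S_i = -9.21*(-2.79)^i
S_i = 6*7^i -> [6, 42, 294, 2058, 14406]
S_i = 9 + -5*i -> [9, 4, -1, -6, -11]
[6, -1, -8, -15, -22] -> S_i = 6 + -7*i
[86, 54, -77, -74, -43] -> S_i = Random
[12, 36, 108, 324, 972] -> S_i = 12*3^i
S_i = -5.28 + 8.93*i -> [-5.28, 3.65, 12.58, 21.51, 30.44]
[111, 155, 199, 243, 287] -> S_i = 111 + 44*i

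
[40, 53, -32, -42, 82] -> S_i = Random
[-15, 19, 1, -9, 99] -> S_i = Random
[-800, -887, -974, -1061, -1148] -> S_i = -800 + -87*i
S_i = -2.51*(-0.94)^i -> [-2.51, 2.36, -2.22, 2.08, -1.96]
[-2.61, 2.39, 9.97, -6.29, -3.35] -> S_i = Random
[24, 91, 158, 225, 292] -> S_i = 24 + 67*i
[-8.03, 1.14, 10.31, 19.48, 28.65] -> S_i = -8.03 + 9.17*i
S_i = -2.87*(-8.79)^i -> [-2.87, 25.23, -221.75, 1949.16, -17133.16]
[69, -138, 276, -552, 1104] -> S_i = 69*-2^i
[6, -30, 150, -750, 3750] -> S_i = 6*-5^i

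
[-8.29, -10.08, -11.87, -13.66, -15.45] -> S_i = -8.29 + -1.79*i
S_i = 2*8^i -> [2, 16, 128, 1024, 8192]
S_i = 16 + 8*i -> [16, 24, 32, 40, 48]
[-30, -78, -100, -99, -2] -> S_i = Random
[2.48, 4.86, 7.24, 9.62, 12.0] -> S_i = 2.48 + 2.38*i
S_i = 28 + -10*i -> [28, 18, 8, -2, -12]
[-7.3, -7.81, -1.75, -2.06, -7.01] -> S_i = Random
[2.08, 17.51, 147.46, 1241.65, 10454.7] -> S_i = 2.08*8.42^i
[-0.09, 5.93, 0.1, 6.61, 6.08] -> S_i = Random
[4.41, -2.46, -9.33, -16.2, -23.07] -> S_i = 4.41 + -6.87*i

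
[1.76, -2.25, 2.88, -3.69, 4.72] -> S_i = 1.76*(-1.28)^i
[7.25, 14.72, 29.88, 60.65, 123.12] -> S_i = 7.25*2.03^i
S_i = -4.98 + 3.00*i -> [-4.98, -1.98, 1.02, 4.02, 7.02]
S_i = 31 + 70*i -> [31, 101, 171, 241, 311]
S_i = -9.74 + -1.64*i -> [-9.74, -11.38, -13.02, -14.66, -16.3]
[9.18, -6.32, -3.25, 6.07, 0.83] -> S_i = Random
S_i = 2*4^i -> [2, 8, 32, 128, 512]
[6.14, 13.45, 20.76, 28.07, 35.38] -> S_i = 6.14 + 7.31*i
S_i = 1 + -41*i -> [1, -40, -81, -122, -163]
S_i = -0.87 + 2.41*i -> [-0.87, 1.54, 3.95, 6.36, 8.77]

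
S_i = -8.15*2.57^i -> [-8.15, -20.95, -53.83, -138.34, -355.54]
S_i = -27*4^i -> [-27, -108, -432, -1728, -6912]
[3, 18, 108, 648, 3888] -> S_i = 3*6^i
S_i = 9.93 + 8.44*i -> [9.93, 18.37, 26.81, 35.25, 43.69]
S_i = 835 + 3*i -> [835, 838, 841, 844, 847]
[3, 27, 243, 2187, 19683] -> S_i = 3*9^i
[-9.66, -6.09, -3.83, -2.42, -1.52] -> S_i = -9.66*0.63^i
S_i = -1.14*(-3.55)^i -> [-1.14, 4.05, -14.37, 51.0, -181.06]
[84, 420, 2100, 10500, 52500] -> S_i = 84*5^i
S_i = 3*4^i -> [3, 12, 48, 192, 768]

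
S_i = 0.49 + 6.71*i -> [0.49, 7.2, 13.91, 20.62, 27.33]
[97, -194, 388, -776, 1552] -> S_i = 97*-2^i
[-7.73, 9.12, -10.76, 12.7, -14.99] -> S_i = -7.73*(-1.18)^i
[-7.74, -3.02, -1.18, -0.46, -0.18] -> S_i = -7.74*0.39^i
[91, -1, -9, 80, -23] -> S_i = Random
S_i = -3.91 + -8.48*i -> [-3.91, -12.39, -20.87, -29.35, -37.83]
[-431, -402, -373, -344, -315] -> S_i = -431 + 29*i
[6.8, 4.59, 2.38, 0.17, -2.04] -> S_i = 6.80 + -2.21*i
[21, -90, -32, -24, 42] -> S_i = Random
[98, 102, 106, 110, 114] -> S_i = 98 + 4*i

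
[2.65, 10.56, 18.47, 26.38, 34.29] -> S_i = 2.65 + 7.91*i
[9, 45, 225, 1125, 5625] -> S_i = 9*5^i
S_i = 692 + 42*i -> [692, 734, 776, 818, 860]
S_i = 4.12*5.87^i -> [4.12, 24.18, 141.96, 833.32, 4891.59]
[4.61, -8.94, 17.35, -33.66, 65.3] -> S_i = 4.61*(-1.94)^i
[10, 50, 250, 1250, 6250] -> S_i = 10*5^i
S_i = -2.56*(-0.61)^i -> [-2.56, 1.56, -0.95, 0.58, -0.35]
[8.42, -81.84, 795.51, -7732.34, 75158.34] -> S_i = 8.42*(-9.72)^i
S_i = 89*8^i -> [89, 712, 5696, 45568, 364544]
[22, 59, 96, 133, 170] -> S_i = 22 + 37*i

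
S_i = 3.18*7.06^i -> [3.18, 22.45, 158.5, 1119.03, 7900.34]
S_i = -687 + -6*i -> [-687, -693, -699, -705, -711]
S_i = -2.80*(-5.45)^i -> [-2.8, 15.26, -83.17, 453.26, -2470.27]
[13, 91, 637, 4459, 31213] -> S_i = 13*7^i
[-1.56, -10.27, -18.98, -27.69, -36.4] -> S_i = -1.56 + -8.71*i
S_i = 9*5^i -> [9, 45, 225, 1125, 5625]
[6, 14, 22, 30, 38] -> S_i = 6 + 8*i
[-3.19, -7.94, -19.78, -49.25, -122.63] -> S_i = -3.19*2.49^i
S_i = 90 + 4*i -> [90, 94, 98, 102, 106]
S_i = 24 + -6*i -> [24, 18, 12, 6, 0]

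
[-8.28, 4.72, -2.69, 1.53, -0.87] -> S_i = -8.28*(-0.57)^i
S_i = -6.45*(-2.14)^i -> [-6.45, 13.8, -29.54, 63.21, -135.27]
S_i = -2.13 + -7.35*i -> [-2.13, -9.48, -16.83, -24.18, -31.53]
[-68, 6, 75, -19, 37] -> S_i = Random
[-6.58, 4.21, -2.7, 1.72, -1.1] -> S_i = -6.58*(-0.64)^i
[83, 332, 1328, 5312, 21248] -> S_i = 83*4^i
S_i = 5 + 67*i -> [5, 72, 139, 206, 273]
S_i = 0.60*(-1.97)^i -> [0.6, -1.18, 2.33, -4.59, 9.04]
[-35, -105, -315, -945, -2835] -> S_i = -35*3^i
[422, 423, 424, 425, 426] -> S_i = 422 + 1*i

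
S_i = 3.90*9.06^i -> [3.9, 35.33, 320.13, 2900.34, 26277.1]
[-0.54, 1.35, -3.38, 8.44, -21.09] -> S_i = -0.54*(-2.50)^i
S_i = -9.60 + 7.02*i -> [-9.6, -2.58, 4.44, 11.46, 18.48]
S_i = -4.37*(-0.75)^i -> [-4.37, 3.28, -2.46, 1.84, -1.38]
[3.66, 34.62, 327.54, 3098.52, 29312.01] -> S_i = 3.66*9.46^i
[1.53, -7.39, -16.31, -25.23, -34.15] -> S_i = 1.53 + -8.92*i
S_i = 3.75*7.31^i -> [3.75, 27.41, 200.39, 1464.82, 10707.81]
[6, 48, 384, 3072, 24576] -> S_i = 6*8^i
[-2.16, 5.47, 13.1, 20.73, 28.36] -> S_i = -2.16 + 7.63*i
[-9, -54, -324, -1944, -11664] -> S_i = -9*6^i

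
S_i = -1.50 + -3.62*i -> [-1.5, -5.12, -8.74, -12.36, -15.98]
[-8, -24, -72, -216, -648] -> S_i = -8*3^i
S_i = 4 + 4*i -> [4, 8, 12, 16, 20]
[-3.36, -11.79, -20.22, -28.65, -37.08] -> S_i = -3.36 + -8.43*i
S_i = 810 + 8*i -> [810, 818, 826, 834, 842]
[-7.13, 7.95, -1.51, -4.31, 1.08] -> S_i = Random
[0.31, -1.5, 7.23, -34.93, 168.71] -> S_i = 0.31*(-4.83)^i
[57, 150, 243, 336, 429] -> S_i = 57 + 93*i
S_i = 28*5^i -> [28, 140, 700, 3500, 17500]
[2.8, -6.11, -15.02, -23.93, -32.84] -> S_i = 2.80 + -8.91*i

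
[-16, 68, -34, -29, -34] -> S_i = Random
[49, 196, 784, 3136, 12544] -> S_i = 49*4^i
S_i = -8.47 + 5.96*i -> [-8.47, -2.51, 3.45, 9.41, 15.37]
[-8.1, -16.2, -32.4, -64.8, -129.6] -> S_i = -8.10*2.00^i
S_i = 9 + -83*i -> [9, -74, -157, -240, -323]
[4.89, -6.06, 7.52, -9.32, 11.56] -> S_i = 4.89*(-1.24)^i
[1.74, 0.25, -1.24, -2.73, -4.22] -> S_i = 1.74 + -1.49*i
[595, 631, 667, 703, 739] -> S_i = 595 + 36*i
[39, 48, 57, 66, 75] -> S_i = 39 + 9*i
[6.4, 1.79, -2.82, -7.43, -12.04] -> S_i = 6.40 + -4.61*i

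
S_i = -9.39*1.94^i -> [-9.39, -18.22, -35.34, -68.56, -133.01]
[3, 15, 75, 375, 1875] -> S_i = 3*5^i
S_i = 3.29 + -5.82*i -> [3.29, -2.53, -8.35, -14.17, -19.99]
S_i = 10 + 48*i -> [10, 58, 106, 154, 202]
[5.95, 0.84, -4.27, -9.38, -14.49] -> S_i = 5.95 + -5.11*i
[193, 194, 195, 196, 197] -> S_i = 193 + 1*i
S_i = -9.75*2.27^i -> [-9.75, -22.13, -50.24, -114.05, -258.89]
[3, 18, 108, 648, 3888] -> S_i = 3*6^i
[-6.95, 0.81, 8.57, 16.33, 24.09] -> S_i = -6.95 + 7.76*i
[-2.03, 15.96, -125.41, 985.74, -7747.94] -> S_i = -2.03*(-7.86)^i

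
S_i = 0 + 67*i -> [0, 67, 134, 201, 268]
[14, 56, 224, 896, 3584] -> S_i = 14*4^i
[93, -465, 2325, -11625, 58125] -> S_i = 93*-5^i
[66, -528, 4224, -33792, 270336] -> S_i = 66*-8^i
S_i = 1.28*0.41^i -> [1.28, 0.52, 0.22, 0.09, 0.04]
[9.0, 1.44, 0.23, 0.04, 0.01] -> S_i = 9.00*0.16^i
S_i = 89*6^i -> [89, 534, 3204, 19224, 115344]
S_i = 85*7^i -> [85, 595, 4165, 29155, 204085]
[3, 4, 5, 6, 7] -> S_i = 3 + 1*i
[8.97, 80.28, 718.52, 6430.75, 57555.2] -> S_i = 8.97*8.95^i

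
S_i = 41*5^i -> [41, 205, 1025, 5125, 25625]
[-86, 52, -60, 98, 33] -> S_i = Random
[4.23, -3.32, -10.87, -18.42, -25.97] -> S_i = 4.23 + -7.55*i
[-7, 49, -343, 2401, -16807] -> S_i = -7*-7^i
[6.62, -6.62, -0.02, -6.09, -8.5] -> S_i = Random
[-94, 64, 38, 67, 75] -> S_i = Random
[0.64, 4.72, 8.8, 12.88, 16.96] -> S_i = 0.64 + 4.08*i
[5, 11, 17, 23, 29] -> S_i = 5 + 6*i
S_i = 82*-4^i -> [82, -328, 1312, -5248, 20992]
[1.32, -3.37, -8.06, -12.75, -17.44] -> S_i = 1.32 + -4.69*i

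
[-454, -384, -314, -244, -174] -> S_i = -454 + 70*i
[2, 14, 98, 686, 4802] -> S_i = 2*7^i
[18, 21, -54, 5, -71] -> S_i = Random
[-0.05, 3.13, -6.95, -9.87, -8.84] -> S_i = Random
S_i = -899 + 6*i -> [-899, -893, -887, -881, -875]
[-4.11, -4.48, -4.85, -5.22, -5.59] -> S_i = -4.11 + -0.37*i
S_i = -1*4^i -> [-1, -4, -16, -64, -256]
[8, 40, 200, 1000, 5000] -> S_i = 8*5^i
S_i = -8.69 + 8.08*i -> [-8.69, -0.61, 7.47, 15.55, 23.63]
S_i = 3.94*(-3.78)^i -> [3.94, -14.89, 56.3, -212.8, 804.38]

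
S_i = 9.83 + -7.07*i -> [9.83, 2.76, -4.31, -11.38, -18.45]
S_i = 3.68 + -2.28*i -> [3.68, 1.4, -0.88, -3.16, -5.44]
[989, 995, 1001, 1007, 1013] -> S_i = 989 + 6*i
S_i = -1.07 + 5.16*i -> [-1.07, 4.09, 9.25, 14.41, 19.57]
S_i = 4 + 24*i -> [4, 28, 52, 76, 100]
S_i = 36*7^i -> [36, 252, 1764, 12348, 86436]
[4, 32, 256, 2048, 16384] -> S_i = 4*8^i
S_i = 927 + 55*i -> [927, 982, 1037, 1092, 1147]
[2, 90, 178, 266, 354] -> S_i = 2 + 88*i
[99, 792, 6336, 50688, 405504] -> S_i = 99*8^i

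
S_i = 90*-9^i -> [90, -810, 7290, -65610, 590490]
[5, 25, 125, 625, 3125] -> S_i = 5*5^i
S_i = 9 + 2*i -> [9, 11, 13, 15, 17]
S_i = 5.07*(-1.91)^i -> [5.07, -9.68, 18.5, -35.33, 67.47]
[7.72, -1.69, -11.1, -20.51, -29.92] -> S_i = 7.72 + -9.41*i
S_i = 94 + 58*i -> [94, 152, 210, 268, 326]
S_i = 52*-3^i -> [52, -156, 468, -1404, 4212]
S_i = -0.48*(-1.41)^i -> [-0.48, 0.68, -0.95, 1.35, -1.9]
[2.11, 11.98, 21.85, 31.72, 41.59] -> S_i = 2.11 + 9.87*i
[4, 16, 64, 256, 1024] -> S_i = 4*4^i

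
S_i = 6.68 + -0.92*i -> [6.68, 5.76, 4.84, 3.92, 3.0]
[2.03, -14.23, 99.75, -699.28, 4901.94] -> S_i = 2.03*(-7.01)^i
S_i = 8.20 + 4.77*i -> [8.2, 12.97, 17.74, 22.51, 27.28]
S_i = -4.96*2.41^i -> [-4.96, -11.95, -28.81, -69.43, -167.32]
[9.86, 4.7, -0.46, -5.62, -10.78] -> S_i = 9.86 + -5.16*i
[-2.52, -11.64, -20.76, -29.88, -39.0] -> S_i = -2.52 + -9.12*i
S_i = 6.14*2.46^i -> [6.14, 15.1, 37.16, 91.41, 224.86]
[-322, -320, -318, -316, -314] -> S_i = -322 + 2*i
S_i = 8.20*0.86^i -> [8.2, 7.05, 6.06, 5.22, 4.49]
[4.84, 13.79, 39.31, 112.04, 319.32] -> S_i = 4.84*2.85^i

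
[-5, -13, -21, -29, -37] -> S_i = -5 + -8*i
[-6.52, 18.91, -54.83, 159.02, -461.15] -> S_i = -6.52*(-2.90)^i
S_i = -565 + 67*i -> [-565, -498, -431, -364, -297]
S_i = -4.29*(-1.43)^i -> [-4.29, 6.13, -8.77, 12.54, -17.94]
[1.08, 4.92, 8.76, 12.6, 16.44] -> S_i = 1.08 + 3.84*i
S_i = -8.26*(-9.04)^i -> [-8.26, 74.67, -675.02, 6102.18, -55163.75]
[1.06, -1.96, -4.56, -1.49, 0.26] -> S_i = Random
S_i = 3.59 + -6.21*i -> [3.59, -2.62, -8.83, -15.04, -21.25]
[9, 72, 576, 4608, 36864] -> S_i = 9*8^i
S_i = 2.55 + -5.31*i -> [2.55, -2.76, -8.07, -13.38, -18.69]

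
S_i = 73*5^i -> [73, 365, 1825, 9125, 45625]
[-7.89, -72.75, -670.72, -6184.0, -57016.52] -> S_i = -7.89*9.22^i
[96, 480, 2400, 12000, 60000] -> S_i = 96*5^i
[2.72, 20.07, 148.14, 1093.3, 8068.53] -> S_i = 2.72*7.38^i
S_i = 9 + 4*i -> [9, 13, 17, 21, 25]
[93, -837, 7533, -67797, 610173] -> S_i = 93*-9^i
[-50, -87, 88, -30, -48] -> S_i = Random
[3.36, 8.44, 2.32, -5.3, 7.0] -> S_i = Random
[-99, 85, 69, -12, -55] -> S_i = Random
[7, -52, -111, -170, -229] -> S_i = 7 + -59*i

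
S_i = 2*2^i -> [2, 4, 8, 16, 32]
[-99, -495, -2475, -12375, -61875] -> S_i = -99*5^i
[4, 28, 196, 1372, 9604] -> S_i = 4*7^i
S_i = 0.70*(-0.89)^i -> [0.7, -0.62, 0.55, -0.49, 0.44]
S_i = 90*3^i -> [90, 270, 810, 2430, 7290]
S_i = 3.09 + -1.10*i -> [3.09, 1.99, 0.89, -0.21, -1.31]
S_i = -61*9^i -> [-61, -549, -4941, -44469, -400221]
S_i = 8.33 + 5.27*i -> [8.33, 13.6, 18.87, 24.14, 29.41]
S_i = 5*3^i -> [5, 15, 45, 135, 405]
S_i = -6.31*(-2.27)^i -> [-6.31, 14.32, -32.51, 73.81, -167.55]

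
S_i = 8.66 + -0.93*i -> [8.66, 7.73, 6.8, 5.87, 4.94]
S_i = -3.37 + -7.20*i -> [-3.37, -10.57, -17.77, -24.97, -32.17]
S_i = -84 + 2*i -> [-84, -82, -80, -78, -76]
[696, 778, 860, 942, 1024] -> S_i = 696 + 82*i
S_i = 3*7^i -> [3, 21, 147, 1029, 7203]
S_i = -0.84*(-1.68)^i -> [-0.84, 1.41, -2.37, 3.98, -6.69]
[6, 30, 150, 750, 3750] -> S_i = 6*5^i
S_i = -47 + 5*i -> [-47, -42, -37, -32, -27]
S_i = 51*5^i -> [51, 255, 1275, 6375, 31875]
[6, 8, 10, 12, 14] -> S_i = 6 + 2*i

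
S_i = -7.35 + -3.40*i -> [-7.35, -10.75, -14.15, -17.55, -20.95]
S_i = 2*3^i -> [2, 6, 18, 54, 162]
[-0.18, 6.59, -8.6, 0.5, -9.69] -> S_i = Random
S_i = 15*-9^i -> [15, -135, 1215, -10935, 98415]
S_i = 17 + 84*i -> [17, 101, 185, 269, 353]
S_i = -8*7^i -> [-8, -56, -392, -2744, -19208]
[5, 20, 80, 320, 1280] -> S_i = 5*4^i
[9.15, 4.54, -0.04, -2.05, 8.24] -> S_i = Random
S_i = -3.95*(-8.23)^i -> [-3.95, 32.51, -267.54, 2201.89, -18121.6]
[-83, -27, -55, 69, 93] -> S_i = Random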